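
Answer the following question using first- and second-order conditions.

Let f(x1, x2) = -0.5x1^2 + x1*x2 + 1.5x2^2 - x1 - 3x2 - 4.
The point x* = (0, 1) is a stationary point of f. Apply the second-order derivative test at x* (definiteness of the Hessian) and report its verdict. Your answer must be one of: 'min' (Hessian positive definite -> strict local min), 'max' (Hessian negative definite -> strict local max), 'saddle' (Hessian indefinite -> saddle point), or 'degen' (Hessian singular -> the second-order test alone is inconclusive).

Compute the Hessian H = grad^2 f:
  H = [[-1, 1], [1, 3]]
Verify stationarity: grad f(x*) = H x* + g = (0, 0).
Eigenvalues of H: -1.2361, 3.2361.
Eigenvalues have mixed signs, so H is indefinite -> x* is a saddle point.

saddle


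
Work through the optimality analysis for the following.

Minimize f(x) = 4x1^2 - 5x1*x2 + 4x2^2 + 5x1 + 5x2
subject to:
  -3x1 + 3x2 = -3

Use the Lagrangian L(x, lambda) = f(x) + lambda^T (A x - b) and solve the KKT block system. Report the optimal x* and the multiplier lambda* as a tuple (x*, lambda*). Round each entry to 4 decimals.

Form the Lagrangian:
  L(x, lambda) = (1/2) x^T Q x + c^T x + lambda^T (A x - b)
Stationarity (grad_x L = 0): Q x + c + A^T lambda = 0.
Primal feasibility: A x = b.

This gives the KKT block system:
  [ Q   A^T ] [ x     ]   [-c ]
  [ A    0  ] [ lambda ] = [ b ]

Solving the linear system:
  x*      = (-1.1667, -2.1667)
  lambda* = (2.1667)
  f(x*)   = -5.0833

x* = (-1.1667, -2.1667), lambda* = (2.1667)


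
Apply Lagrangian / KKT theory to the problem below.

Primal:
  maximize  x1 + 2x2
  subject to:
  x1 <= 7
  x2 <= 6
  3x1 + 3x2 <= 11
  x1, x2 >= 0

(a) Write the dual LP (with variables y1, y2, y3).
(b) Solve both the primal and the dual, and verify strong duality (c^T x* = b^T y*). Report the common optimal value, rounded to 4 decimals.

The standard primal-dual pair for 'max c^T x s.t. A x <= b, x >= 0' is:
  Dual:  min b^T y  s.t.  A^T y >= c,  y >= 0.

So the dual LP is:
  minimize  7y1 + 6y2 + 11y3
  subject to:
    y1 + 3y3 >= 1
    y2 + 3y3 >= 2
    y1, y2, y3 >= 0

Solving the primal: x* = (0, 3.6667).
  primal value c^T x* = 7.3333.
Solving the dual: y* = (0, 0, 0.6667).
  dual value b^T y* = 7.3333.
Strong duality: c^T x* = b^T y*. Confirmed.

7.3333


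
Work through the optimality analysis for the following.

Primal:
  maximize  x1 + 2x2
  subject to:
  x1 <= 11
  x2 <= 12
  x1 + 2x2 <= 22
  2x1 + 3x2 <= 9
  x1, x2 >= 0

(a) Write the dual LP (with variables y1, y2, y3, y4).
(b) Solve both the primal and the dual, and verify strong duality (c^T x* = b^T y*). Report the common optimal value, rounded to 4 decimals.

The standard primal-dual pair for 'max c^T x s.t. A x <= b, x >= 0' is:
  Dual:  min b^T y  s.t.  A^T y >= c,  y >= 0.

So the dual LP is:
  minimize  11y1 + 12y2 + 22y3 + 9y4
  subject to:
    y1 + y3 + 2y4 >= 1
    y2 + 2y3 + 3y4 >= 2
    y1, y2, y3, y4 >= 0

Solving the primal: x* = (0, 3).
  primal value c^T x* = 6.
Solving the dual: y* = (0, 0, 0, 0.6667).
  dual value b^T y* = 6.
Strong duality: c^T x* = b^T y*. Confirmed.

6


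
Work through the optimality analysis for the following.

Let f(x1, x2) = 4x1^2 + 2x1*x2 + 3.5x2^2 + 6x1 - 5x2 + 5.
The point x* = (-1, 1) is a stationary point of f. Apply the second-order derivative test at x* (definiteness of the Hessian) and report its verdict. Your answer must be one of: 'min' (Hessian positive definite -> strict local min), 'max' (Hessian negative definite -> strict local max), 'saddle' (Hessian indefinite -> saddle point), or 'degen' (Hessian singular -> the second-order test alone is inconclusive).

Compute the Hessian H = grad^2 f:
  H = [[8, 2], [2, 7]]
Verify stationarity: grad f(x*) = H x* + g = (0, 0).
Eigenvalues of H: 5.4384, 9.5616.
Both eigenvalues > 0, so H is positive definite -> x* is a strict local min.

min


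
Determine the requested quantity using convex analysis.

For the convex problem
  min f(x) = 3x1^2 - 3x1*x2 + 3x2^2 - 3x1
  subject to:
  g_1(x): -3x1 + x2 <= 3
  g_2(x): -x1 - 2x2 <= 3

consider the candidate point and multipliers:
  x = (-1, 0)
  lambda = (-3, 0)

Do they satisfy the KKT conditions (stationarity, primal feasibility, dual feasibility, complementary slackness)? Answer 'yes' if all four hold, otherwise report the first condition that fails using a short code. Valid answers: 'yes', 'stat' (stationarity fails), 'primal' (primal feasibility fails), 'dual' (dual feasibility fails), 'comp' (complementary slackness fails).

Gradient of f: grad f(x) = Q x + c = (-9, 3)
Constraint values g_i(x) = a_i^T x - b_i:
  g_1((-1, 0)) = 0
  g_2((-1, 0)) = -2
Stationarity residual: grad f(x) + sum_i lambda_i a_i = (0, 0)
  -> stationarity OK
Primal feasibility (all g_i <= 0): OK
Dual feasibility (all lambda_i >= 0): FAILS
Complementary slackness (lambda_i * g_i(x) = 0 for all i): OK

Verdict: the first failing condition is dual_feasibility -> dual.

dual


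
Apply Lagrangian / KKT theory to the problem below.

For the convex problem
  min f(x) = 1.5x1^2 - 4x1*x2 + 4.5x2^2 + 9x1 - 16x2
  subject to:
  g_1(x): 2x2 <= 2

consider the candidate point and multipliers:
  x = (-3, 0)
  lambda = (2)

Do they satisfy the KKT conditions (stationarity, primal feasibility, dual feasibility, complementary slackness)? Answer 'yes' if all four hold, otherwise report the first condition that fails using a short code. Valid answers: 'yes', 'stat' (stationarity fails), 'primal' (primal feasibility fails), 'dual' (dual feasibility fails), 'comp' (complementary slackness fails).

Gradient of f: grad f(x) = Q x + c = (0, -4)
Constraint values g_i(x) = a_i^T x - b_i:
  g_1((-3, 0)) = -2
Stationarity residual: grad f(x) + sum_i lambda_i a_i = (0, 0)
  -> stationarity OK
Primal feasibility (all g_i <= 0): OK
Dual feasibility (all lambda_i >= 0): OK
Complementary slackness (lambda_i * g_i(x) = 0 for all i): FAILS

Verdict: the first failing condition is complementary_slackness -> comp.

comp


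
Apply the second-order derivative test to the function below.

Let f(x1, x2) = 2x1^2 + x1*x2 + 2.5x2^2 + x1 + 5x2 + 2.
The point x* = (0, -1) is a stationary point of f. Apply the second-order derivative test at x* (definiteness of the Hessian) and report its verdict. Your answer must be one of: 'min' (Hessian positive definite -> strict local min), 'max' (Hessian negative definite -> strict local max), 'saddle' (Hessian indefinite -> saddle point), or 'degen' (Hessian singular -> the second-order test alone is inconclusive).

Compute the Hessian H = grad^2 f:
  H = [[4, 1], [1, 5]]
Verify stationarity: grad f(x*) = H x* + g = (0, 0).
Eigenvalues of H: 3.382, 5.618.
Both eigenvalues > 0, so H is positive definite -> x* is a strict local min.

min


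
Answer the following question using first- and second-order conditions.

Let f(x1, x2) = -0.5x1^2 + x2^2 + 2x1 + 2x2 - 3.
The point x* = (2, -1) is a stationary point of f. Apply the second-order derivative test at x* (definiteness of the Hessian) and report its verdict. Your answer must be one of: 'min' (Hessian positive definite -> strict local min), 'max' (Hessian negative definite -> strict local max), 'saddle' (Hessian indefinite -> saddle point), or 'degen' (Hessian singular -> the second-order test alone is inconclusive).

Compute the Hessian H = grad^2 f:
  H = [[-1, 0], [0, 2]]
Verify stationarity: grad f(x*) = H x* + g = (0, 0).
Eigenvalues of H: -1, 2.
Eigenvalues have mixed signs, so H is indefinite -> x* is a saddle point.

saddle


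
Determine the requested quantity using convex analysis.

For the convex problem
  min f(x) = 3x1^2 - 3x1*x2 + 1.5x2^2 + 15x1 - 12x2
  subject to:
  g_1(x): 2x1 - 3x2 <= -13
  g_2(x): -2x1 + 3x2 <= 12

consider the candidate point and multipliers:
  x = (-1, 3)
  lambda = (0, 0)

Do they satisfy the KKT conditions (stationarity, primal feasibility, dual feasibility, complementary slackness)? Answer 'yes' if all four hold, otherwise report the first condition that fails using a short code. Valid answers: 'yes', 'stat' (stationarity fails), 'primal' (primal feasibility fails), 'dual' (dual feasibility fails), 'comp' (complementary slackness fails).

Gradient of f: grad f(x) = Q x + c = (0, 0)
Constraint values g_i(x) = a_i^T x - b_i:
  g_1((-1, 3)) = 2
  g_2((-1, 3)) = -1
Stationarity residual: grad f(x) + sum_i lambda_i a_i = (0, 0)
  -> stationarity OK
Primal feasibility (all g_i <= 0): FAILS
Dual feasibility (all lambda_i >= 0): OK
Complementary slackness (lambda_i * g_i(x) = 0 for all i): OK

Verdict: the first failing condition is primal_feasibility -> primal.

primal


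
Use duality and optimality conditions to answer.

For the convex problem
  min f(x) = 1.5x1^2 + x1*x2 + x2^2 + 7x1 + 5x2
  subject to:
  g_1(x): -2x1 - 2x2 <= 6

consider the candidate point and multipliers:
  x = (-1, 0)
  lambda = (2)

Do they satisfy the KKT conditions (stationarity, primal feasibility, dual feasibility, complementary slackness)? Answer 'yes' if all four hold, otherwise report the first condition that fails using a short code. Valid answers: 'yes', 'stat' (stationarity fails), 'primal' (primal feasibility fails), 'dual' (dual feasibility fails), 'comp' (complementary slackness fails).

Gradient of f: grad f(x) = Q x + c = (4, 4)
Constraint values g_i(x) = a_i^T x - b_i:
  g_1((-1, 0)) = -4
Stationarity residual: grad f(x) + sum_i lambda_i a_i = (0, 0)
  -> stationarity OK
Primal feasibility (all g_i <= 0): OK
Dual feasibility (all lambda_i >= 0): OK
Complementary slackness (lambda_i * g_i(x) = 0 for all i): FAILS

Verdict: the first failing condition is complementary_slackness -> comp.

comp


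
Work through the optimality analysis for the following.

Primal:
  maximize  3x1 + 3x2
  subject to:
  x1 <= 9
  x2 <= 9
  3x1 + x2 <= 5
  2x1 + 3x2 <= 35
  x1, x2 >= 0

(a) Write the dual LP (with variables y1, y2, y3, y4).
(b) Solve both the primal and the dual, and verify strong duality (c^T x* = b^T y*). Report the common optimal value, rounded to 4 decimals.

The standard primal-dual pair for 'max c^T x s.t. A x <= b, x >= 0' is:
  Dual:  min b^T y  s.t.  A^T y >= c,  y >= 0.

So the dual LP is:
  minimize  9y1 + 9y2 + 5y3 + 35y4
  subject to:
    y1 + 3y3 + 2y4 >= 3
    y2 + y3 + 3y4 >= 3
    y1, y2, y3, y4 >= 0

Solving the primal: x* = (0, 5).
  primal value c^T x* = 15.
Solving the dual: y* = (0, 0, 3, 0).
  dual value b^T y* = 15.
Strong duality: c^T x* = b^T y*. Confirmed.

15


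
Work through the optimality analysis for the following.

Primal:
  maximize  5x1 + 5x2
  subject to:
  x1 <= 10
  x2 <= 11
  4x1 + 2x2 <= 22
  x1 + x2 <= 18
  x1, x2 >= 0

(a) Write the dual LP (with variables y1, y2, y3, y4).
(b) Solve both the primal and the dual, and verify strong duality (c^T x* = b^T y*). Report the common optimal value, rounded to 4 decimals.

The standard primal-dual pair for 'max c^T x s.t. A x <= b, x >= 0' is:
  Dual:  min b^T y  s.t.  A^T y >= c,  y >= 0.

So the dual LP is:
  minimize  10y1 + 11y2 + 22y3 + 18y4
  subject to:
    y1 + 4y3 + y4 >= 5
    y2 + 2y3 + y4 >= 5
    y1, y2, y3, y4 >= 0

Solving the primal: x* = (0, 11).
  primal value c^T x* = 55.
Solving the dual: y* = (0, 2.5, 1.25, 0).
  dual value b^T y* = 55.
Strong duality: c^T x* = b^T y*. Confirmed.

55


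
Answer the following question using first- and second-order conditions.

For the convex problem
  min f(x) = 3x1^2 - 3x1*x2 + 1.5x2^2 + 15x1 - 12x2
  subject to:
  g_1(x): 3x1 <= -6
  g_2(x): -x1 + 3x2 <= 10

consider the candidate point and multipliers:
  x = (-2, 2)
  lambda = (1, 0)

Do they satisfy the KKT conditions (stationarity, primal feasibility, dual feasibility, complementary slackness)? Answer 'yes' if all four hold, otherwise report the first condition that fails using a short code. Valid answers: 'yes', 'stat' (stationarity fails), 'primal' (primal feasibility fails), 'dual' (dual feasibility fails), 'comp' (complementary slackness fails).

Gradient of f: grad f(x) = Q x + c = (-3, 0)
Constraint values g_i(x) = a_i^T x - b_i:
  g_1((-2, 2)) = 0
  g_2((-2, 2)) = -2
Stationarity residual: grad f(x) + sum_i lambda_i a_i = (0, 0)
  -> stationarity OK
Primal feasibility (all g_i <= 0): OK
Dual feasibility (all lambda_i >= 0): OK
Complementary slackness (lambda_i * g_i(x) = 0 for all i): OK

Verdict: yes, KKT holds.

yes


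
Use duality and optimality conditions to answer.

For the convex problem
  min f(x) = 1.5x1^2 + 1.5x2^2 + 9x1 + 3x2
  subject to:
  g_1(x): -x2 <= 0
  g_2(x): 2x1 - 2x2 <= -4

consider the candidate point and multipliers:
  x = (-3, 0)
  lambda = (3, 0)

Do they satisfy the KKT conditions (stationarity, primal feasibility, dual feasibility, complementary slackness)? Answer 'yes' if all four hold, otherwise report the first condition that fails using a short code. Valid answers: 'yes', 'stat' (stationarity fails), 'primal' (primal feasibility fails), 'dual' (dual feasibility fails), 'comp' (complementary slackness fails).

Gradient of f: grad f(x) = Q x + c = (0, 3)
Constraint values g_i(x) = a_i^T x - b_i:
  g_1((-3, 0)) = 0
  g_2((-3, 0)) = -2
Stationarity residual: grad f(x) + sum_i lambda_i a_i = (0, 0)
  -> stationarity OK
Primal feasibility (all g_i <= 0): OK
Dual feasibility (all lambda_i >= 0): OK
Complementary slackness (lambda_i * g_i(x) = 0 for all i): OK

Verdict: yes, KKT holds.

yes


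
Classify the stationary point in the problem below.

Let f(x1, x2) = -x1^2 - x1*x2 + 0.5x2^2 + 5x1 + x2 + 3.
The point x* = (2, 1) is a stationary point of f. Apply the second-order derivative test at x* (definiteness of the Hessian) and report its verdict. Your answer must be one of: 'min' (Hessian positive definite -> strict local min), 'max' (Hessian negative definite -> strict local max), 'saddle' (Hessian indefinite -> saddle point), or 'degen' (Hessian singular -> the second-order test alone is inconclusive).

Compute the Hessian H = grad^2 f:
  H = [[-2, -1], [-1, 1]]
Verify stationarity: grad f(x*) = H x* + g = (0, 0).
Eigenvalues of H: -2.3028, 1.3028.
Eigenvalues have mixed signs, so H is indefinite -> x* is a saddle point.

saddle


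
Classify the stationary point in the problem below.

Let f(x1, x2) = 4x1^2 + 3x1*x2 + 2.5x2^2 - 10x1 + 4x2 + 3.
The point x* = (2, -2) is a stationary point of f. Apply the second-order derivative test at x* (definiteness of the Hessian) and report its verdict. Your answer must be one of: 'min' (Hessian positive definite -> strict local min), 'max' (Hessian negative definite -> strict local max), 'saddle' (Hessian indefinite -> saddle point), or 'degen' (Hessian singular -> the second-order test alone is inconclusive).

Compute the Hessian H = grad^2 f:
  H = [[8, 3], [3, 5]]
Verify stationarity: grad f(x*) = H x* + g = (0, 0).
Eigenvalues of H: 3.1459, 9.8541.
Both eigenvalues > 0, so H is positive definite -> x* is a strict local min.

min


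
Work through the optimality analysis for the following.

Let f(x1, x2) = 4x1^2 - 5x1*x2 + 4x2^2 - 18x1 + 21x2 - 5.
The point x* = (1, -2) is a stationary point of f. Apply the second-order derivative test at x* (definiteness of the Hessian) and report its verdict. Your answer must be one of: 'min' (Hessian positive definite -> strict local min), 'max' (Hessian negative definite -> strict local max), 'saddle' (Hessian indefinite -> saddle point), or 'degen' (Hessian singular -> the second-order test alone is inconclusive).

Compute the Hessian H = grad^2 f:
  H = [[8, -5], [-5, 8]]
Verify stationarity: grad f(x*) = H x* + g = (0, 0).
Eigenvalues of H: 3, 13.
Both eigenvalues > 0, so H is positive definite -> x* is a strict local min.

min


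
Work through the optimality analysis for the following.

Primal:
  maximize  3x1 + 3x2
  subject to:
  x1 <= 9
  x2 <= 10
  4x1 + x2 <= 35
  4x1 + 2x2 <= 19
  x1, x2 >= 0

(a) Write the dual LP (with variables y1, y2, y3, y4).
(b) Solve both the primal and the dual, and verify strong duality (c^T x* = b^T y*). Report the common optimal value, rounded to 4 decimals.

The standard primal-dual pair for 'max c^T x s.t. A x <= b, x >= 0' is:
  Dual:  min b^T y  s.t.  A^T y >= c,  y >= 0.

So the dual LP is:
  minimize  9y1 + 10y2 + 35y3 + 19y4
  subject to:
    y1 + 4y3 + 4y4 >= 3
    y2 + y3 + 2y4 >= 3
    y1, y2, y3, y4 >= 0

Solving the primal: x* = (0, 9.5).
  primal value c^T x* = 28.5.
Solving the dual: y* = (0, 0, 0, 1.5).
  dual value b^T y* = 28.5.
Strong duality: c^T x* = b^T y*. Confirmed.

28.5


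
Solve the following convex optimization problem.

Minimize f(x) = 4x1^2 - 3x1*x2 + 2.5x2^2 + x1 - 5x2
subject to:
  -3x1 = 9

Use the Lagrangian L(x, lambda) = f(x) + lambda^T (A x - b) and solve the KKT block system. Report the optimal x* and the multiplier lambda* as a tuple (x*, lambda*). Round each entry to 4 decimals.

Form the Lagrangian:
  L(x, lambda) = (1/2) x^T Q x + c^T x + lambda^T (A x - b)
Stationarity (grad_x L = 0): Q x + c + A^T lambda = 0.
Primal feasibility: A x = b.

This gives the KKT block system:
  [ Q   A^T ] [ x     ]   [-c ]
  [ A    0  ] [ lambda ] = [ b ]

Solving the linear system:
  x*      = (-3, -0.8)
  lambda* = (-6.8667)
  f(x*)   = 31.4

x* = (-3, -0.8), lambda* = (-6.8667)


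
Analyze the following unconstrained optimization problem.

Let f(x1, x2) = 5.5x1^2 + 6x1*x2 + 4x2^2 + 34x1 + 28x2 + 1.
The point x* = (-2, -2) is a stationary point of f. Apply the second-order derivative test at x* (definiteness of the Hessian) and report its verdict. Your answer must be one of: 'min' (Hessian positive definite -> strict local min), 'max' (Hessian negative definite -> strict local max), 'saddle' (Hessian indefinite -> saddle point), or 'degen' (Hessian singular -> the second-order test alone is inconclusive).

Compute the Hessian H = grad^2 f:
  H = [[11, 6], [6, 8]]
Verify stationarity: grad f(x*) = H x* + g = (0, 0).
Eigenvalues of H: 3.3153, 15.6847.
Both eigenvalues > 0, so H is positive definite -> x* is a strict local min.

min


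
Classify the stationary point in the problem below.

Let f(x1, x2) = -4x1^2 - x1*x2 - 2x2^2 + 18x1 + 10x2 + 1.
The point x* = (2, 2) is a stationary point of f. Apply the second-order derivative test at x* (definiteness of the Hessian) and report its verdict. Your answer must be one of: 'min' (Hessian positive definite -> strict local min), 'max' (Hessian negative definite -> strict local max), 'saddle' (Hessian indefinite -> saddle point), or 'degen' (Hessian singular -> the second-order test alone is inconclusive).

Compute the Hessian H = grad^2 f:
  H = [[-8, -1], [-1, -4]]
Verify stationarity: grad f(x*) = H x* + g = (0, 0).
Eigenvalues of H: -8.2361, -3.7639.
Both eigenvalues < 0, so H is negative definite -> x* is a strict local max.

max


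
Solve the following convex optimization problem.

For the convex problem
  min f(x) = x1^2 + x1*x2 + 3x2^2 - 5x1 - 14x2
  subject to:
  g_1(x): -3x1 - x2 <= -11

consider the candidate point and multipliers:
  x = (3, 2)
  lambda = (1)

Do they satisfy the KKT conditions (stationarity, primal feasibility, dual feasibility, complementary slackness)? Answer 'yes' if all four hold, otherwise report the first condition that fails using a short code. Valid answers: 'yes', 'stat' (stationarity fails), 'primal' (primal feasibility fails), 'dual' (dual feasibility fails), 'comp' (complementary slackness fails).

Gradient of f: grad f(x) = Q x + c = (3, 1)
Constraint values g_i(x) = a_i^T x - b_i:
  g_1((3, 2)) = 0
Stationarity residual: grad f(x) + sum_i lambda_i a_i = (0, 0)
  -> stationarity OK
Primal feasibility (all g_i <= 0): OK
Dual feasibility (all lambda_i >= 0): OK
Complementary slackness (lambda_i * g_i(x) = 0 for all i): OK

Verdict: yes, KKT holds.

yes


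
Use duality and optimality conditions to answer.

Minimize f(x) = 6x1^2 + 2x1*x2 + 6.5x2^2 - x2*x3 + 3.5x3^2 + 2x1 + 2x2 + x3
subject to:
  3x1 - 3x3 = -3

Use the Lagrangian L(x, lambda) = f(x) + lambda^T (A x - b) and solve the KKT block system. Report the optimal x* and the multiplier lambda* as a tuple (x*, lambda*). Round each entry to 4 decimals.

Form the Lagrangian:
  L(x, lambda) = (1/2) x^T Q x + c^T x + lambda^T (A x - b)
Stationarity (grad_x L = 0): Q x + c + A^T lambda = 0.
Primal feasibility: A x = b.

This gives the KKT block system:
  [ Q   A^T ] [ x     ]   [-c ]
  [ A    0  ] [ lambda ] = [ b ]

Solving the linear system:
  x*      = (-0.5244, -0.0366, 0.4756)
  lambda* = (1.4553)
  f(x*)   = 1.8598

x* = (-0.5244, -0.0366, 0.4756), lambda* = (1.4553)


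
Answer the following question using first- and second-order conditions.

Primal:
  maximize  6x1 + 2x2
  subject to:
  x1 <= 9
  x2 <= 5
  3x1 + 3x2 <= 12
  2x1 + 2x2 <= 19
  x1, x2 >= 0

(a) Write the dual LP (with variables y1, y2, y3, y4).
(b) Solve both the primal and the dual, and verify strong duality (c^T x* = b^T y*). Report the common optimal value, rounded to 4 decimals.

The standard primal-dual pair for 'max c^T x s.t. A x <= b, x >= 0' is:
  Dual:  min b^T y  s.t.  A^T y >= c,  y >= 0.

So the dual LP is:
  minimize  9y1 + 5y2 + 12y3 + 19y4
  subject to:
    y1 + 3y3 + 2y4 >= 6
    y2 + 3y3 + 2y4 >= 2
    y1, y2, y3, y4 >= 0

Solving the primal: x* = (4, 0).
  primal value c^T x* = 24.
Solving the dual: y* = (0, 0, 2, 0).
  dual value b^T y* = 24.
Strong duality: c^T x* = b^T y*. Confirmed.

24


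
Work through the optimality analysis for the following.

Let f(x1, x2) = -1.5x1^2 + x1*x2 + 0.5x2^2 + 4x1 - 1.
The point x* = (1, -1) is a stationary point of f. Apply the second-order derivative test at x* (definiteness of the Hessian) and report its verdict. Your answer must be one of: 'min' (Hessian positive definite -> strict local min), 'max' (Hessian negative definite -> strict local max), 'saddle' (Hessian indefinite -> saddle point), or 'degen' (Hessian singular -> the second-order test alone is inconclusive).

Compute the Hessian H = grad^2 f:
  H = [[-3, 1], [1, 1]]
Verify stationarity: grad f(x*) = H x* + g = (0, 0).
Eigenvalues of H: -3.2361, 1.2361.
Eigenvalues have mixed signs, so H is indefinite -> x* is a saddle point.

saddle


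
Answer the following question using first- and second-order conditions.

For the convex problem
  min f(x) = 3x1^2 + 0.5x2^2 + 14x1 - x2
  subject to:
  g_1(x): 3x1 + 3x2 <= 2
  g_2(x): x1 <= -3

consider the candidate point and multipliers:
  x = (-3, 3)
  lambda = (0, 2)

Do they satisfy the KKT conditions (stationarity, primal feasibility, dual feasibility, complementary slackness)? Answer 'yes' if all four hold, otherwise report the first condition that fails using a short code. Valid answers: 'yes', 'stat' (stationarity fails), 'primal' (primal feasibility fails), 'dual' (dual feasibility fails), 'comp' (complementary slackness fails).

Gradient of f: grad f(x) = Q x + c = (-4, 2)
Constraint values g_i(x) = a_i^T x - b_i:
  g_1((-3, 3)) = -2
  g_2((-3, 3)) = 0
Stationarity residual: grad f(x) + sum_i lambda_i a_i = (-2, 2)
  -> stationarity FAILS
Primal feasibility (all g_i <= 0): OK
Dual feasibility (all lambda_i >= 0): OK
Complementary slackness (lambda_i * g_i(x) = 0 for all i): OK

Verdict: the first failing condition is stationarity -> stat.

stat


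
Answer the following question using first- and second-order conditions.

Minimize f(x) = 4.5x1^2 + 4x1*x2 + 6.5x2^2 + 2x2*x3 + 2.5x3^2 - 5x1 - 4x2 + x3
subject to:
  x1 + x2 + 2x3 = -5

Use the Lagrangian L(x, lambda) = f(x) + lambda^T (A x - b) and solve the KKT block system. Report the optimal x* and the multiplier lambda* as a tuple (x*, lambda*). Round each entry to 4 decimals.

Form the Lagrangian:
  L(x, lambda) = (1/2) x^T Q x + c^T x + lambda^T (A x - b)
Stationarity (grad_x L = 0): Q x + c + A^T lambda = 0.
Primal feasibility: A x = b.

This gives the KKT block system:
  [ Q   A^T ] [ x     ]   [-c ]
  [ A    0  ] [ lambda ] = [ b ]

Solving the linear system:
  x*      = (-0.214, 0.3395, -2.5628)
  lambda* = (5.5674)
  f(x*)   = 12.493

x* = (-0.214, 0.3395, -2.5628), lambda* = (5.5674)


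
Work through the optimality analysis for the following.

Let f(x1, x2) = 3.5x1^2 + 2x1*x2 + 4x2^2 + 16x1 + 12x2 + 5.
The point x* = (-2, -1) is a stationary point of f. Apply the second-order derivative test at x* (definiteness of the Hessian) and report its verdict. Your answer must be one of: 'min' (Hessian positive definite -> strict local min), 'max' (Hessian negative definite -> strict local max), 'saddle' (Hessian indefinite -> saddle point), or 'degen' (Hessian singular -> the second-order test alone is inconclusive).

Compute the Hessian H = grad^2 f:
  H = [[7, 2], [2, 8]]
Verify stationarity: grad f(x*) = H x* + g = (0, 0).
Eigenvalues of H: 5.4384, 9.5616.
Both eigenvalues > 0, so H is positive definite -> x* is a strict local min.

min


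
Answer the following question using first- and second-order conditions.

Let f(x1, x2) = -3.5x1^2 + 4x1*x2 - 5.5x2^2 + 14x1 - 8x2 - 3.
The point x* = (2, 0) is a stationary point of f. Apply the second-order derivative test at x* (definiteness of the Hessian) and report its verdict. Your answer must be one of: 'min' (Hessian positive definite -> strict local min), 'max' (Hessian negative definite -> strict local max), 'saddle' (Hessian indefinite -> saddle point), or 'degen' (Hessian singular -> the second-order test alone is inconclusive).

Compute the Hessian H = grad^2 f:
  H = [[-7, 4], [4, -11]]
Verify stationarity: grad f(x*) = H x* + g = (0, 0).
Eigenvalues of H: -13.4721, -4.5279.
Both eigenvalues < 0, so H is negative definite -> x* is a strict local max.

max


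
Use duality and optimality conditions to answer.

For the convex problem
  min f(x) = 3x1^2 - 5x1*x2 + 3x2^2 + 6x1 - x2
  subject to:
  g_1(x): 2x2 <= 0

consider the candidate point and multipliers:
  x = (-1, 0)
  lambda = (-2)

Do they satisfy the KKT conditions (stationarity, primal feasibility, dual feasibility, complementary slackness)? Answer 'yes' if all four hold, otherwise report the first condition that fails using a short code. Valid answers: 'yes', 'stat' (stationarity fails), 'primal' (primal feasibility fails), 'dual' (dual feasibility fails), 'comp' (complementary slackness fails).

Gradient of f: grad f(x) = Q x + c = (0, 4)
Constraint values g_i(x) = a_i^T x - b_i:
  g_1((-1, 0)) = 0
Stationarity residual: grad f(x) + sum_i lambda_i a_i = (0, 0)
  -> stationarity OK
Primal feasibility (all g_i <= 0): OK
Dual feasibility (all lambda_i >= 0): FAILS
Complementary slackness (lambda_i * g_i(x) = 0 for all i): OK

Verdict: the first failing condition is dual_feasibility -> dual.

dual


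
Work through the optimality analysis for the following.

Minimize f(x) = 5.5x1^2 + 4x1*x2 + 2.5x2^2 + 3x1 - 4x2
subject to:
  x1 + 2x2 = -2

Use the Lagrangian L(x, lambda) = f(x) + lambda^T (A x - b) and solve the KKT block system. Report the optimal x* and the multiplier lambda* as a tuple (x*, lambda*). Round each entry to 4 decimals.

Form the Lagrangian:
  L(x, lambda) = (1/2) x^T Q x + c^T x + lambda^T (A x - b)
Stationarity (grad_x L = 0): Q x + c + A^T lambda = 0.
Primal feasibility: A x = b.

This gives the KKT block system:
  [ Q   A^T ] [ x     ]   [-c ]
  [ A    0  ] [ lambda ] = [ b ]

Solving the linear system:
  x*      = (-0.4242, -0.7879)
  lambda* = (4.8182)
  f(x*)   = 5.7576

x* = (-0.4242, -0.7879), lambda* = (4.8182)


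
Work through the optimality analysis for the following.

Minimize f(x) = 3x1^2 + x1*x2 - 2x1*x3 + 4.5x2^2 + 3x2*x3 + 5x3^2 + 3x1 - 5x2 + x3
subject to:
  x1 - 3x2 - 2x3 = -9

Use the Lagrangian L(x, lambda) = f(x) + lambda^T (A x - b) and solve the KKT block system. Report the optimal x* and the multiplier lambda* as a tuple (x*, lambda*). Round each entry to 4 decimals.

Form the Lagrangian:
  L(x, lambda) = (1/2) x^T Q x + c^T x + lambda^T (A x - b)
Stationarity (grad_x L = 0): Q x + c + A^T lambda = 0.
Primal feasibility: A x = b.

This gives the KKT block system:
  [ Q   A^T ] [ x     ]   [-c ]
  [ A    0  ] [ lambda ] = [ b ]

Solving the linear system:
  x*      = (-1.8383, 2.5255, -0.2074)
  lambda* = (5.0896)
  f(x*)   = 13.7285

x* = (-1.8383, 2.5255, -0.2074), lambda* = (5.0896)


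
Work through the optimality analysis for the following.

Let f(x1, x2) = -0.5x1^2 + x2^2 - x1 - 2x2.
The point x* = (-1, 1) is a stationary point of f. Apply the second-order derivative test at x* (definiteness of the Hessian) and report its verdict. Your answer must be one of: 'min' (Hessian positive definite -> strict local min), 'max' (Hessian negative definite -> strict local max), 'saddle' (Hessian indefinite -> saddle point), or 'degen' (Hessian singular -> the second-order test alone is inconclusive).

Compute the Hessian H = grad^2 f:
  H = [[-1, 0], [0, 2]]
Verify stationarity: grad f(x*) = H x* + g = (0, 0).
Eigenvalues of H: -1, 2.
Eigenvalues have mixed signs, so H is indefinite -> x* is a saddle point.

saddle


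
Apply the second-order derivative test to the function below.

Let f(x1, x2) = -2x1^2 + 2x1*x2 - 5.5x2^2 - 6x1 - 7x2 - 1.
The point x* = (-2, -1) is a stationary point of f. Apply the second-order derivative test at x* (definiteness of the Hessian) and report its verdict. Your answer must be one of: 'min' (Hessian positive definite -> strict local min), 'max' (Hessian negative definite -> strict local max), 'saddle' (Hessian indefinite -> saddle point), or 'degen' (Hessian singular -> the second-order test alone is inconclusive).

Compute the Hessian H = grad^2 f:
  H = [[-4, 2], [2, -11]]
Verify stationarity: grad f(x*) = H x* + g = (0, 0).
Eigenvalues of H: -11.5311, -3.4689.
Both eigenvalues < 0, so H is negative definite -> x* is a strict local max.

max


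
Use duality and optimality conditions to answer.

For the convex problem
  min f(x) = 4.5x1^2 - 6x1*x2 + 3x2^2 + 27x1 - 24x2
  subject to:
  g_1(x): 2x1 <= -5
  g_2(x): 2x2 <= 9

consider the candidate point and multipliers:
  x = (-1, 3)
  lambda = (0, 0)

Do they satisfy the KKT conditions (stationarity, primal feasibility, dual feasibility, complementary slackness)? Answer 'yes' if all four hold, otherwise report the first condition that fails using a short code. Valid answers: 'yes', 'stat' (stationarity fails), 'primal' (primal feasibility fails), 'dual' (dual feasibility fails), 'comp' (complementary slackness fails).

Gradient of f: grad f(x) = Q x + c = (0, 0)
Constraint values g_i(x) = a_i^T x - b_i:
  g_1((-1, 3)) = 3
  g_2((-1, 3)) = -3
Stationarity residual: grad f(x) + sum_i lambda_i a_i = (0, 0)
  -> stationarity OK
Primal feasibility (all g_i <= 0): FAILS
Dual feasibility (all lambda_i >= 0): OK
Complementary slackness (lambda_i * g_i(x) = 0 for all i): OK

Verdict: the first failing condition is primal_feasibility -> primal.

primal


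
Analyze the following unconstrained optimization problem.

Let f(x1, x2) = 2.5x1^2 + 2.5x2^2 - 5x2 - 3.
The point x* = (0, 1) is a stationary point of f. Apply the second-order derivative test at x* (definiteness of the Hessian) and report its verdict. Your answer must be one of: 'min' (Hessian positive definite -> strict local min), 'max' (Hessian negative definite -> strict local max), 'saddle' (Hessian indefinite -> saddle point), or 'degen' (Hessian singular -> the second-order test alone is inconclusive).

Compute the Hessian H = grad^2 f:
  H = [[5, 0], [0, 5]]
Verify stationarity: grad f(x*) = H x* + g = (0, 0).
Eigenvalues of H: 5, 5.
Both eigenvalues > 0, so H is positive definite -> x* is a strict local min.

min


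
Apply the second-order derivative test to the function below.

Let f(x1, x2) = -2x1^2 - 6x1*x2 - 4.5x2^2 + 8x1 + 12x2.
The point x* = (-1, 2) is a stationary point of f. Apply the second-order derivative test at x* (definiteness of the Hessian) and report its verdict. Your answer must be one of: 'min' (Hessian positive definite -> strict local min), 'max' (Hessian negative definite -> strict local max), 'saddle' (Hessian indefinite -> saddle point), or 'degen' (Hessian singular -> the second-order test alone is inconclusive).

Compute the Hessian H = grad^2 f:
  H = [[-4, -6], [-6, -9]]
Verify stationarity: grad f(x*) = H x* + g = (0, 0).
Eigenvalues of H: -13, 0.
H has a zero eigenvalue (singular; negative semidefinite but not definite), so H is neither positive definite, negative definite, nor indefinite. The second-order test alone is inconclusive -> degen.
(Indeed, f is constant along the null direction of H through x*, so x* is not a strict local extremum.)

degen


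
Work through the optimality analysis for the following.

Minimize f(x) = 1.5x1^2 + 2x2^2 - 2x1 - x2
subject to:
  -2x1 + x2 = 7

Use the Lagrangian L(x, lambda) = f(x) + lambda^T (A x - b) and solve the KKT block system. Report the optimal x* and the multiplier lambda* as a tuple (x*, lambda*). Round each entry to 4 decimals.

Form the Lagrangian:
  L(x, lambda) = (1/2) x^T Q x + c^T x + lambda^T (A x - b)
Stationarity (grad_x L = 0): Q x + c + A^T lambda = 0.
Primal feasibility: A x = b.

This gives the KKT block system:
  [ Q   A^T ] [ x     ]   [-c ]
  [ A    0  ] [ lambda ] = [ b ]

Solving the linear system:
  x*      = (-2.7368, 1.5263)
  lambda* = (-5.1053)
  f(x*)   = 19.8421

x* = (-2.7368, 1.5263), lambda* = (-5.1053)


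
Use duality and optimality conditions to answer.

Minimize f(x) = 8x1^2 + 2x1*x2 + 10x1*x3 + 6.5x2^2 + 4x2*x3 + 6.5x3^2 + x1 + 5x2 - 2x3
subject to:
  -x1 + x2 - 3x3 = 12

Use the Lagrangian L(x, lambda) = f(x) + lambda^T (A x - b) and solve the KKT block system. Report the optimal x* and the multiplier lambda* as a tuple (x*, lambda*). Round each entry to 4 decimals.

Form the Lagrangian:
  L(x, lambda) = (1/2) x^T Q x + c^T x + lambda^T (A x - b)
Stationarity (grad_x L = 0): Q x + c + A^T lambda = 0.
Primal feasibility: A x = b.

This gives the KKT block system:
  [ Q   A^T ] [ x     ]   [-c ]
  [ A    0  ] [ lambda ] = [ b ]

Solving the linear system:
  x*      = (1.6034, 1.4553, -4.0493)
  lambda* = (-10.9288)
  f(x*)   = 74.0621

x* = (1.6034, 1.4553, -4.0493), lambda* = (-10.9288)


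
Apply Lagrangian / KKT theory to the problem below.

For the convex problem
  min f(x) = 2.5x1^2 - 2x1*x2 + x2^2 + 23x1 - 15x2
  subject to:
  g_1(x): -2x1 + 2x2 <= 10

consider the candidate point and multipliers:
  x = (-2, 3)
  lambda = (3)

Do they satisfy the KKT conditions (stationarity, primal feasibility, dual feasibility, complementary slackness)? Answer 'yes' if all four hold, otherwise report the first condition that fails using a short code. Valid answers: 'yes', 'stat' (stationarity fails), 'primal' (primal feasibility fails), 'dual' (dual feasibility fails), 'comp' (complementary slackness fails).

Gradient of f: grad f(x) = Q x + c = (7, -5)
Constraint values g_i(x) = a_i^T x - b_i:
  g_1((-2, 3)) = 0
Stationarity residual: grad f(x) + sum_i lambda_i a_i = (1, 1)
  -> stationarity FAILS
Primal feasibility (all g_i <= 0): OK
Dual feasibility (all lambda_i >= 0): OK
Complementary slackness (lambda_i * g_i(x) = 0 for all i): OK

Verdict: the first failing condition is stationarity -> stat.

stat


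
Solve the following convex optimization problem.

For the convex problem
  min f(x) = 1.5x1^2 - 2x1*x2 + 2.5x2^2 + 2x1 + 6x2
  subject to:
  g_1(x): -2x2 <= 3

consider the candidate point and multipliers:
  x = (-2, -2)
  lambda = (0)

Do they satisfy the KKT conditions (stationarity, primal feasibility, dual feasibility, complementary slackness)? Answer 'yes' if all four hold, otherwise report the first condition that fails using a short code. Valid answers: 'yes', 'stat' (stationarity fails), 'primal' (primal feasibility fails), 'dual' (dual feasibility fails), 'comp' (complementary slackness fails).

Gradient of f: grad f(x) = Q x + c = (0, 0)
Constraint values g_i(x) = a_i^T x - b_i:
  g_1((-2, -2)) = 1
Stationarity residual: grad f(x) + sum_i lambda_i a_i = (0, 0)
  -> stationarity OK
Primal feasibility (all g_i <= 0): FAILS
Dual feasibility (all lambda_i >= 0): OK
Complementary slackness (lambda_i * g_i(x) = 0 for all i): OK

Verdict: the first failing condition is primal_feasibility -> primal.

primal


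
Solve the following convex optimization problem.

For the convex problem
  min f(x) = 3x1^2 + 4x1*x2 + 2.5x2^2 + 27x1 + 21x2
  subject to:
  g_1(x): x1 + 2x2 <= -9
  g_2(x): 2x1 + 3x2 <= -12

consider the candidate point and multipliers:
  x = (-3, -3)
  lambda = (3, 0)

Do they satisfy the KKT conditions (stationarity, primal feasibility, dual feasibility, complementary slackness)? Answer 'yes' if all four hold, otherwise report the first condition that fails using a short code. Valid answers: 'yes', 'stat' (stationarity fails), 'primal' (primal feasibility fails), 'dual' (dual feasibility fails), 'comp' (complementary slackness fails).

Gradient of f: grad f(x) = Q x + c = (-3, -6)
Constraint values g_i(x) = a_i^T x - b_i:
  g_1((-3, -3)) = 0
  g_2((-3, -3)) = -3
Stationarity residual: grad f(x) + sum_i lambda_i a_i = (0, 0)
  -> stationarity OK
Primal feasibility (all g_i <= 0): OK
Dual feasibility (all lambda_i >= 0): OK
Complementary slackness (lambda_i * g_i(x) = 0 for all i): OK

Verdict: yes, KKT holds.

yes


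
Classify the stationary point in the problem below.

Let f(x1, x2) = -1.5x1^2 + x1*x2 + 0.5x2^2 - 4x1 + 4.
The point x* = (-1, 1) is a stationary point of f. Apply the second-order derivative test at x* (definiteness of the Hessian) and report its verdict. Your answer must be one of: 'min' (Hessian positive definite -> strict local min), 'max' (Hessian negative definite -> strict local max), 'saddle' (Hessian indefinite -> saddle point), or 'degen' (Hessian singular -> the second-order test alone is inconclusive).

Compute the Hessian H = grad^2 f:
  H = [[-3, 1], [1, 1]]
Verify stationarity: grad f(x*) = H x* + g = (0, 0).
Eigenvalues of H: -3.2361, 1.2361.
Eigenvalues have mixed signs, so H is indefinite -> x* is a saddle point.

saddle


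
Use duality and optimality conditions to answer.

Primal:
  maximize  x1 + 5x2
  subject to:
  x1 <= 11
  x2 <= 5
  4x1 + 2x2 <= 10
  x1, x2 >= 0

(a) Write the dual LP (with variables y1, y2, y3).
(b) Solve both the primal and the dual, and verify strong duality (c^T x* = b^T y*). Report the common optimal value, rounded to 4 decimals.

The standard primal-dual pair for 'max c^T x s.t. A x <= b, x >= 0' is:
  Dual:  min b^T y  s.t.  A^T y >= c,  y >= 0.

So the dual LP is:
  minimize  11y1 + 5y2 + 10y3
  subject to:
    y1 + 4y3 >= 1
    y2 + 2y3 >= 5
    y1, y2, y3 >= 0

Solving the primal: x* = (0, 5).
  primal value c^T x* = 25.
Solving the dual: y* = (0, 4.5, 0.25).
  dual value b^T y* = 25.
Strong duality: c^T x* = b^T y*. Confirmed.

25


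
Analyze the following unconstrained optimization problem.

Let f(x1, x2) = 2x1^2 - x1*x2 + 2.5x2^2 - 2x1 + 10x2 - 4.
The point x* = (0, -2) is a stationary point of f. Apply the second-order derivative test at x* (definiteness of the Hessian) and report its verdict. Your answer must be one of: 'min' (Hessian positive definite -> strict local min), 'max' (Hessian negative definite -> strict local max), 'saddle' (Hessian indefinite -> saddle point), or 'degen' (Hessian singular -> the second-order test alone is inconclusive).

Compute the Hessian H = grad^2 f:
  H = [[4, -1], [-1, 5]]
Verify stationarity: grad f(x*) = H x* + g = (0, 0).
Eigenvalues of H: 3.382, 5.618.
Both eigenvalues > 0, so H is positive definite -> x* is a strict local min.

min


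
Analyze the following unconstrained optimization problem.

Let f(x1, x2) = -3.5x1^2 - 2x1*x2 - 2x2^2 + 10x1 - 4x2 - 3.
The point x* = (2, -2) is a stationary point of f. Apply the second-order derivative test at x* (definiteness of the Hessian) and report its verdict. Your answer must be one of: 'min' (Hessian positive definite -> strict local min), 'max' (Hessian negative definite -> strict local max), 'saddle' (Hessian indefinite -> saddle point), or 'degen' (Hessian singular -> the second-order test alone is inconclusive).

Compute the Hessian H = grad^2 f:
  H = [[-7, -2], [-2, -4]]
Verify stationarity: grad f(x*) = H x* + g = (0, 0).
Eigenvalues of H: -8, -3.
Both eigenvalues < 0, so H is negative definite -> x* is a strict local max.

max


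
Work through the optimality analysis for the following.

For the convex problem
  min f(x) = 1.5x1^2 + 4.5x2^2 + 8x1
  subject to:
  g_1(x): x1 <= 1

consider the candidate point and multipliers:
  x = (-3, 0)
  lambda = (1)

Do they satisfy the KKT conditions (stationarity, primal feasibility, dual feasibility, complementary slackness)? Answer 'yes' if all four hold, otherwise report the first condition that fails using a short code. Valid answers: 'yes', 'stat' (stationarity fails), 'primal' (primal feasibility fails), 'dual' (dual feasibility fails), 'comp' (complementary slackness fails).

Gradient of f: grad f(x) = Q x + c = (-1, 0)
Constraint values g_i(x) = a_i^T x - b_i:
  g_1((-3, 0)) = -4
Stationarity residual: grad f(x) + sum_i lambda_i a_i = (0, 0)
  -> stationarity OK
Primal feasibility (all g_i <= 0): OK
Dual feasibility (all lambda_i >= 0): OK
Complementary slackness (lambda_i * g_i(x) = 0 for all i): FAILS

Verdict: the first failing condition is complementary_slackness -> comp.

comp
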